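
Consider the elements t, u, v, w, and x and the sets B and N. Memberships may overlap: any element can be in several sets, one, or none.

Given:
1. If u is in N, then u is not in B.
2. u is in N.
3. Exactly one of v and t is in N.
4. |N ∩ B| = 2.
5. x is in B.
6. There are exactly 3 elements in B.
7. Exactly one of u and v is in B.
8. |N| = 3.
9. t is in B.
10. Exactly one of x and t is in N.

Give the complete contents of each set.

B = {t, v, x}; N = {u, v, x}

From (2): u ∈ N.
From (5): x ∈ B.
From (9): t ∈ B.
(1): u ∉ B.
(7) (exactly one): v ∈ B.
(6): B already has 3, so the rest are out.
Suppose t ∈ N: no assignment then satisfies all the clues, so t ∉ N.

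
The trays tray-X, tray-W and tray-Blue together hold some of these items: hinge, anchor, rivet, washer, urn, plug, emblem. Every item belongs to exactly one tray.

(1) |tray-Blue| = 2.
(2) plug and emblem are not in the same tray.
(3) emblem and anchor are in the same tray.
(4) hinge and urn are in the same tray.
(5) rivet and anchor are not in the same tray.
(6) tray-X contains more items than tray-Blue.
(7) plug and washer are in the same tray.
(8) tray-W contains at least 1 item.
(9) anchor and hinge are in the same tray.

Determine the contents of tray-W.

tray-W = {rivet}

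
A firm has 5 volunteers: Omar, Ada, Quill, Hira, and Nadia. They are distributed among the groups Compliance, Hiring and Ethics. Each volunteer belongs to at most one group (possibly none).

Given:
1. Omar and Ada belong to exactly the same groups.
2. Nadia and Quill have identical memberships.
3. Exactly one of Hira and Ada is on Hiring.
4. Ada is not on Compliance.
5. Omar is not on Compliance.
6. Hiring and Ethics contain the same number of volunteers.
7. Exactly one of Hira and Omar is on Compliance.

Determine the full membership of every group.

Compliance = {Hira}; Hiring = {Ada, Omar}; Ethics = {Nadia, Quill}

From (4): Ada ∉ Compliance.
From (5): Omar ∉ Compliance.
(7) (exactly one): Hira ∈ Compliance.
(3) (exactly one): Ada ∈ Hiring.
(1): Omar matches Ada: Omar ∈ Hiring.
Suppose Quill ∈ Compliance: no assignment then satisfies all the clues, so Quill ∉ Compliance.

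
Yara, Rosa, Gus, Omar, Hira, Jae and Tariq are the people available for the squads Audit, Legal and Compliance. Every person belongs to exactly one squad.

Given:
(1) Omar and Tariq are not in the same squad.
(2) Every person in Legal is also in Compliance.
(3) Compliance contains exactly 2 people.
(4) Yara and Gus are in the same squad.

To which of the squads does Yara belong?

Yara: Audit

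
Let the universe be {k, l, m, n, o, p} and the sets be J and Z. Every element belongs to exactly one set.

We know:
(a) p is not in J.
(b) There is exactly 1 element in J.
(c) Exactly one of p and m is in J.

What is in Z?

Z = {k, l, n, o, p}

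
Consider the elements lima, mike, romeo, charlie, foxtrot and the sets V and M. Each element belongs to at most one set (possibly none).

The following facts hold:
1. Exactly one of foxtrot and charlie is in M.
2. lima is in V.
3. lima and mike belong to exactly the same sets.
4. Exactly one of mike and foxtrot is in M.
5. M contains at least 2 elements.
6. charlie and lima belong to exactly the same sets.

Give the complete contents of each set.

V = {charlie, lima, mike}; M = {foxtrot, romeo}

From (2): lima ∈ V.
(3): mike matches lima: mike ∈ V.
(4) (exactly one): foxtrot ∈ M.
(6): charlie matches lima: charlie ∈ V.
(5): only 2 candidates remain for M, so all are in.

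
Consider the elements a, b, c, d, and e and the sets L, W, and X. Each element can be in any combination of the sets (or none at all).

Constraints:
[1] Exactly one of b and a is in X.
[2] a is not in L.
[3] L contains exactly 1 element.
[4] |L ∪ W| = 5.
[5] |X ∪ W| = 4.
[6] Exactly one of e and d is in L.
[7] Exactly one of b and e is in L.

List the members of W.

From (2): a ∉ L.
Suppose a ∉ W: no assignment then satisfies all the clues, so a ∈ W.

W = {a, b, c, d}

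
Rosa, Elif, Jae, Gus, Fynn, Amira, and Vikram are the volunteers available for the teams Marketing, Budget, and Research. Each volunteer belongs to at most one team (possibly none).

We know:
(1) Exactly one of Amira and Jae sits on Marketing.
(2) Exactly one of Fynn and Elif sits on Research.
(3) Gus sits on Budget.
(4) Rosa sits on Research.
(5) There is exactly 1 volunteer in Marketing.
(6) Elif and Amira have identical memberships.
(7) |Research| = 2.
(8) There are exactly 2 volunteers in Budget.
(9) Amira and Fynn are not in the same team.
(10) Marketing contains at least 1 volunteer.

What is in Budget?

Budget = {Gus, Vikram}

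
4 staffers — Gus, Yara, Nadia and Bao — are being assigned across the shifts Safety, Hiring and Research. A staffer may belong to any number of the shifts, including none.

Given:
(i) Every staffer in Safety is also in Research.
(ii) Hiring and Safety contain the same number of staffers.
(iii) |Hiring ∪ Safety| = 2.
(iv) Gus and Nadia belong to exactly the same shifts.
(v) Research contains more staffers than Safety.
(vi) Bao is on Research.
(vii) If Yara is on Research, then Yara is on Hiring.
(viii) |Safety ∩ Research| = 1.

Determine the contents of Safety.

Safety = {Bao}

From (vi): Bao ∈ Research.
Suppose Gus ∈ Safety: no assignment then satisfies all the clues, so Gus ∉ Safety.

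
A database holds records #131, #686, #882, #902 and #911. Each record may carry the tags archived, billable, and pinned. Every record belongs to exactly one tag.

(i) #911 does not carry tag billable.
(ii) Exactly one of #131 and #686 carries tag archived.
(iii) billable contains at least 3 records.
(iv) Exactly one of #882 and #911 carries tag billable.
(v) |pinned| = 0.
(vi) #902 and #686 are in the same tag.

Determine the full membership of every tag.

archived = {#131, #911}; billable = {#686, #882, #902}; pinned = {}

From (i): #911 ∉ billable.
(iv) (exactly one): #882 ∈ billable.
(v): pinned already has 0, so the rest are out.
Only one tag left: #911 ∈ archived.
Suppose #131 ∉ archived: no assignment then satisfies all the clues, so #131 ∈ archived.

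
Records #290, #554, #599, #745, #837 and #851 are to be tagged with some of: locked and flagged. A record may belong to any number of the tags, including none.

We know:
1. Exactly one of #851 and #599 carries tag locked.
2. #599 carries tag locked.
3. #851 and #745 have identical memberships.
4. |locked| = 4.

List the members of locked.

locked = {#290, #554, #599, #837}

From (2): #599 ∈ locked.
(1) (exactly one): #851 ∉ locked.
(3): #745 matches #851: #745 ∉ locked.
(4): only 4 candidates remain for locked, so all are in.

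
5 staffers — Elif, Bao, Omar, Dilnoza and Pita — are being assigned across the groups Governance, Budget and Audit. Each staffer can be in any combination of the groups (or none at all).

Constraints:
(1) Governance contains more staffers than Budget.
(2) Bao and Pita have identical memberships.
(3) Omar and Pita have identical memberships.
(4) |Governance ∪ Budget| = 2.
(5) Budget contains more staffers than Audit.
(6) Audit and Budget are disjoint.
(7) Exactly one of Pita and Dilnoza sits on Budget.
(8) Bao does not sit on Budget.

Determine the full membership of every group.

From (8): Bao ∉ Budget.
(2): Pita matches Bao: Pita ∉ Budget.
(3): Omar matches Pita: Omar ∉ Budget.
(7) (exactly one): Dilnoza ∈ Budget.
(6) (disjoint): Dilnoza ∉ Audit.
Suppose Elif ∉ Governance: no assignment then satisfies all the clues, so Elif ∈ Governance.

Governance = {Dilnoza, Elif}; Budget = {Dilnoza}; Audit = {}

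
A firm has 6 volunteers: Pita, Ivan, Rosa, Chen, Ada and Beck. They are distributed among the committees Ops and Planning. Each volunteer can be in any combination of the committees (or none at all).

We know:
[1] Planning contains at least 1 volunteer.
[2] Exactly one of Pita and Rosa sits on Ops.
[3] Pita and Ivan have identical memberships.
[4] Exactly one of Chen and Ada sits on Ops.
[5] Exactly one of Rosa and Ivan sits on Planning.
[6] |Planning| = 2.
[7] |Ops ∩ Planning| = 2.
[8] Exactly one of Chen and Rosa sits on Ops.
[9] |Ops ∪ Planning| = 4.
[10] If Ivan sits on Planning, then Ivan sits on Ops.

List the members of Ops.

Ops = {Beck, Chen, Ivan, Pita}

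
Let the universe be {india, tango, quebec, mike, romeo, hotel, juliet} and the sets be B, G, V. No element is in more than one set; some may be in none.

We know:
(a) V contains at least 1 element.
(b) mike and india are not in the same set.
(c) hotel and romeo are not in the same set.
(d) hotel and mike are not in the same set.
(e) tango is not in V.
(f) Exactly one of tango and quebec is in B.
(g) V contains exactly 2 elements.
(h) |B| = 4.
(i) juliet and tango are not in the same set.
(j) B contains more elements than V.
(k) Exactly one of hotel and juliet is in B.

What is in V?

V = {hotel, india}

From (e): tango ∉ V.
Suppose india ∉ V: no assignment then satisfies all the clues, so india ∈ V.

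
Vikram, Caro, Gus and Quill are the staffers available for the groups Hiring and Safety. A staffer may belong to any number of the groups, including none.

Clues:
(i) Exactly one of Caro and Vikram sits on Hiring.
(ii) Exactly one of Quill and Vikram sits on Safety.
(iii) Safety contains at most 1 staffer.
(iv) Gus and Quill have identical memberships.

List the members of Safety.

Safety = {Vikram}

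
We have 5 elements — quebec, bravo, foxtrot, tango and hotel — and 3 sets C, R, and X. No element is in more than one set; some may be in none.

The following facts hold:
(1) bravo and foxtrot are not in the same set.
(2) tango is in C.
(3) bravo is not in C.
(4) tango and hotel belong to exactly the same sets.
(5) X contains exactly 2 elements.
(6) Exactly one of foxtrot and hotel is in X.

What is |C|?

2

From (2): tango ∈ C.
From (3): bravo ∉ C.
(4): hotel matches tango: hotel ∈ C.
(6) (exactly one): foxtrot ∈ X.
(1): bravo ∉ X.
(5): only 2 candidates remain for X, so all are in.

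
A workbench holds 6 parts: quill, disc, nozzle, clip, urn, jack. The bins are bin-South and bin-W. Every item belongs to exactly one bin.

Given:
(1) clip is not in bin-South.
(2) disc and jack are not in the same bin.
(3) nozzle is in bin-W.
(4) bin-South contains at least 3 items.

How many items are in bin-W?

3

From (1): clip ∉ bin-South.
From (3): nozzle ∈ bin-W.
Only one bin left: clip ∈ bin-W.
Suppose quill ∉ bin-South: no assignment then satisfies all the clues, so quill ∈ bin-South.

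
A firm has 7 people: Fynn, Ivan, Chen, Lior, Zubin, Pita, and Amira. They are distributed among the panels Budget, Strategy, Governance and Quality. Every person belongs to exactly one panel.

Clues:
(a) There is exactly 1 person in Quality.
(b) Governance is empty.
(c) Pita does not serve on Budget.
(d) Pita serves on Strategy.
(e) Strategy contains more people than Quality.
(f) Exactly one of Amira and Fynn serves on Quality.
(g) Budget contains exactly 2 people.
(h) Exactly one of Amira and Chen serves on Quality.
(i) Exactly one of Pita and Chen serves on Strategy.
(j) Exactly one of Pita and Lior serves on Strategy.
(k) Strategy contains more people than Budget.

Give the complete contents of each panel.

Budget = {Chen, Lior}; Strategy = {Fynn, Ivan, Pita, Zubin}; Governance = {}; Quality = {Amira}

From (c): Pita ∉ Budget.
From (d): Pita ∈ Strategy.
(b): Governance already has 0, so the rest are out.
(i) (exactly one): Chen ∉ Strategy.
(j) (exactly one): Lior ∉ Strategy.
Suppose Fynn ∈ Budget: no assignment then satisfies all the clues, so Fynn ∉ Budget.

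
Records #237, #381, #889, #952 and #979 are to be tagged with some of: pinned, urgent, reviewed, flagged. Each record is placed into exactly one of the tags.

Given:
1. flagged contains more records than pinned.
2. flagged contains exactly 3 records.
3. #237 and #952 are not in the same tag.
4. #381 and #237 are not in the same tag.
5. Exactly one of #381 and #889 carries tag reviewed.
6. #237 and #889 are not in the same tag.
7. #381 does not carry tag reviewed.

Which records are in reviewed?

From (7): #381 ∉ reviewed.
(5) (exactly one): #889 ∈ reviewed.
(6): #237 ∉ reviewed.
Suppose #952 ∈ reviewed: no assignment then satisfies all the clues, so #952 ∉ reviewed.

reviewed = {#889}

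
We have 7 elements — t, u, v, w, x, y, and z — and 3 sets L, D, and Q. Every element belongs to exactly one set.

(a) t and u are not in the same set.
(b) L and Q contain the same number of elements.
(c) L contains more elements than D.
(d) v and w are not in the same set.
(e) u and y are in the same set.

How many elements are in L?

3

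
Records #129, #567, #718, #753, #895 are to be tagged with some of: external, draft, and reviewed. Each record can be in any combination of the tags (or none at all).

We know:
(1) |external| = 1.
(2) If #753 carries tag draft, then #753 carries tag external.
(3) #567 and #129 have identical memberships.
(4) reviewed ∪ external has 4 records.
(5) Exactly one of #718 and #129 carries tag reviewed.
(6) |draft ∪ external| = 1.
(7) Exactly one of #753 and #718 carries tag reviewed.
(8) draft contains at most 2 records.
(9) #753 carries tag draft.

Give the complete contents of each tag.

From (9): #753 ∈ draft.
(2): #753 ∈ external.
(1): external already has 1, so the rest are out.
Suppose #129 ∈ draft: no assignment then satisfies all the clues, so #129 ∉ draft.

external = {#753}; draft = {#753}; reviewed = {#129, #567, #753, #895}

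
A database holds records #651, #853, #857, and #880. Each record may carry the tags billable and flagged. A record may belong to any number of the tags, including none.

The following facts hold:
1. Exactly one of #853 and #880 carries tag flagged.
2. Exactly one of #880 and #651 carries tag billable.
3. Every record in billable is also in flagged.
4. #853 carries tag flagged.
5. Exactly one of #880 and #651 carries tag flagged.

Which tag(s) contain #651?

#651: billable, flagged

From (4): #853 ∈ flagged.
(1) (exactly one): #880 ∉ flagged.
(3) contrapositive: #880 ∉ billable.
(5) (exactly one): #651 ∈ flagged.
(2) (exactly one): #651 ∈ billable.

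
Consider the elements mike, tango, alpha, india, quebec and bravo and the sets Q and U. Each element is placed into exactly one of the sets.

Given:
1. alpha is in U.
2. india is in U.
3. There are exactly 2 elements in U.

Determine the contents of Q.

From (1): alpha ∈ U.
From (2): india ∈ U.
(3): U already has 2, so the rest are out.
Only one set left: mike ∈ Q.
Only one set left: tango ∈ Q.
Only one set left: quebec ∈ Q.
Only one set left: bravo ∈ Q.

Q = {bravo, mike, quebec, tango}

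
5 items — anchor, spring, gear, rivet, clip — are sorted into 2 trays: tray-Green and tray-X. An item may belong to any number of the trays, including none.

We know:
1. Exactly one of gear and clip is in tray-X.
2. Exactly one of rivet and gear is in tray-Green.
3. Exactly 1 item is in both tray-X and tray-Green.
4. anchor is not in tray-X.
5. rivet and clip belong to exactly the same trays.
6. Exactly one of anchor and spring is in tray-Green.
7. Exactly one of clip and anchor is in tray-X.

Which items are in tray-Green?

tray-Green = {gear, spring}

From (4): anchor ∉ tray-X.
(7) (exactly one): clip ∈ tray-X.
(1) (exactly one): gear ∉ tray-X.
(5): rivet matches clip: rivet ∈ tray-X.
Suppose anchor ∈ tray-Green: no assignment then satisfies all the clues, so anchor ∉ tray-Green.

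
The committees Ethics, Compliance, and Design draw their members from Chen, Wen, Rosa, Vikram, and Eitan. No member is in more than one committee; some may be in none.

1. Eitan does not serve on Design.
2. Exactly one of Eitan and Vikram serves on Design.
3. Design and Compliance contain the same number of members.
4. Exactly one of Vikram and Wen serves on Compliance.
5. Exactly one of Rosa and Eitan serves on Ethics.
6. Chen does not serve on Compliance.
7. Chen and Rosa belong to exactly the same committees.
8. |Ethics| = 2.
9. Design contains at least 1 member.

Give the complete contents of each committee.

Ethics = {Chen, Rosa}; Compliance = {Wen}; Design = {Vikram}

From (1): Eitan ∉ Design.
From (6): Chen ∉ Compliance.
(2) (exactly one): Vikram ∈ Design.
(4) (exactly one): Wen ∈ Compliance.
(7): Rosa matches Chen: Rosa ∉ Compliance.
Suppose Chen ∉ Ethics: no assignment then satisfies all the clues, so Chen ∈ Ethics.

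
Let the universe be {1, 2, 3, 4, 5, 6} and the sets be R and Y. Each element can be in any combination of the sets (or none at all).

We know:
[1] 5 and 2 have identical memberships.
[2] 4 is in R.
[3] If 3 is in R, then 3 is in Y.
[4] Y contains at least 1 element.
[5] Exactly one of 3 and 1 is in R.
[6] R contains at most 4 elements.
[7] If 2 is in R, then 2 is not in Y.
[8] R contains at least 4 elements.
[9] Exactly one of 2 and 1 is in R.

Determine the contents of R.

R = {2, 3, 4, 5}

From (2): 4 ∈ R.
Suppose 1 ∈ R: no assignment then satisfies all the clues, so 1 ∉ R.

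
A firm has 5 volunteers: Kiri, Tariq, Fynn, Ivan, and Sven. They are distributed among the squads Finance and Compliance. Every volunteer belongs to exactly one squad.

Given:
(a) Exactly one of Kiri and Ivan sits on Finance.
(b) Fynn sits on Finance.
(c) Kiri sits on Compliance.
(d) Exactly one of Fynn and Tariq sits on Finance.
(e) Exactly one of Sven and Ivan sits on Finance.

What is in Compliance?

Compliance = {Kiri, Sven, Tariq}

From (b): Fynn ∈ Finance.
From (c): Kiri ∈ Compliance.
(a) (exactly one): Ivan ∈ Finance.
(d) (exactly one): Tariq ∉ Finance.
(e) (exactly one): Sven ∉ Finance.
Only one squad left: Tariq ∈ Compliance.
Only one squad left: Sven ∈ Compliance.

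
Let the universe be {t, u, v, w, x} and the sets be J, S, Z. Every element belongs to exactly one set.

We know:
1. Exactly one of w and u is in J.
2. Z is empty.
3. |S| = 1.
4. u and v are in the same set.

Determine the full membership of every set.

J = {t, u, v, x}; S = {w}; Z = {}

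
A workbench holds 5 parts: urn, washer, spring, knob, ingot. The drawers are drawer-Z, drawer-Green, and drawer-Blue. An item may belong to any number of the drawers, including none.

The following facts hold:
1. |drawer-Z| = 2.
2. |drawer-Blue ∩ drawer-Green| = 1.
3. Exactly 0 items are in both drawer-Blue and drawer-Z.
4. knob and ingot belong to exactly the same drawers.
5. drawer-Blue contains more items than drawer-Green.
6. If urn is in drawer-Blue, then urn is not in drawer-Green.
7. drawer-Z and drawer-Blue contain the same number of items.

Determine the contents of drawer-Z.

drawer-Z = {ingot, knob}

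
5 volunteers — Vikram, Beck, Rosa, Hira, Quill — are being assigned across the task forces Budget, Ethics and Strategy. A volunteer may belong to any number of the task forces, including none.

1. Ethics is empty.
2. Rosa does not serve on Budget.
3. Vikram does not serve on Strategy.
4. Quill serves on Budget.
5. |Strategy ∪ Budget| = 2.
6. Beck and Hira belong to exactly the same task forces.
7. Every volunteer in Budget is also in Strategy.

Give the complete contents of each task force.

Budget = {Quill}; Ethics = {}; Strategy = {Quill, Rosa}

From (2): Rosa ∉ Budget.
From (3): Vikram ∉ Strategy.
From (4): Quill ∈ Budget.
(1): Ethics already has 0, so the rest are out.
(7) contrapositive: Vikram ∉ Budget.
(7) with Quill ∈ Budget: Quill ∈ Strategy.
Suppose Beck ∈ Budget: no assignment then satisfies all the clues, so Beck ∉ Budget.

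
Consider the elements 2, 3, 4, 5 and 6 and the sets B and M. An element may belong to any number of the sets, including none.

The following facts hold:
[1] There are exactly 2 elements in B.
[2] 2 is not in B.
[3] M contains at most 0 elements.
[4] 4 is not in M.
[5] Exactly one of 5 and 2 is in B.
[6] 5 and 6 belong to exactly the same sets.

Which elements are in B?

From (2): 2 ∉ B.
From (4): 4 ∉ M.
(3): M already has 0, so the rest are out.
(5) (exactly one): 5 ∈ B.
(6): 6 matches 5: 6 ∈ B.
(1): B already has 2, so the rest are out.

B = {5, 6}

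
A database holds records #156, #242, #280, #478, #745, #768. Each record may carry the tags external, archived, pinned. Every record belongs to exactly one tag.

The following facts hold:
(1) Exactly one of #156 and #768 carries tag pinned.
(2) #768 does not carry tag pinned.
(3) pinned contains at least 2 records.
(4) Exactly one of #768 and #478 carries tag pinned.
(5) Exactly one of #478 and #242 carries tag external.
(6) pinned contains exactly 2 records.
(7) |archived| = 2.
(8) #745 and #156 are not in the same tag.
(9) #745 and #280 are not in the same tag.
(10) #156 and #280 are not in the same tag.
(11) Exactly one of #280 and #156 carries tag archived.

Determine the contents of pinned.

pinned = {#156, #478}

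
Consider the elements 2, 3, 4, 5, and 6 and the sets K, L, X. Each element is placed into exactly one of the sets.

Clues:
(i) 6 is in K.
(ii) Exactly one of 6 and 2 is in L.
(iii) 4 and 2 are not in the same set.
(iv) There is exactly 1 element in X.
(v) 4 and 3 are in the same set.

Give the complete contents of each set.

K = {3, 4, 6}; L = {2}; X = {5}

From (i): 6 ∈ K.
(ii) (exactly one): 2 ∈ L.
(iii): 4 ∉ L.
(v): 3 matches 4: 3 ∉ L.
Suppose 3 ∉ K: no assignment then satisfies all the clues, so 3 ∈ K.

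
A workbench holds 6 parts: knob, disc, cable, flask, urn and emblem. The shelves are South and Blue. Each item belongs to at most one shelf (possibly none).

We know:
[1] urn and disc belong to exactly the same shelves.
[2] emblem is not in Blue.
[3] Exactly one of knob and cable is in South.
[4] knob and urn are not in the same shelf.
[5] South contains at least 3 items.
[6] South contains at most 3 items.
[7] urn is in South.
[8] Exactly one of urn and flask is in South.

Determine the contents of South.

South = {cable, disc, urn}

From (2): emblem ∉ Blue.
From (7): urn ∈ South.
(1): disc matches urn: disc ∈ South.
(4): knob ∉ South.
(8) (exactly one): flask ∉ South.
(3) (exactly one): cable ∈ South.
(6): South already has 3, so the rest are out.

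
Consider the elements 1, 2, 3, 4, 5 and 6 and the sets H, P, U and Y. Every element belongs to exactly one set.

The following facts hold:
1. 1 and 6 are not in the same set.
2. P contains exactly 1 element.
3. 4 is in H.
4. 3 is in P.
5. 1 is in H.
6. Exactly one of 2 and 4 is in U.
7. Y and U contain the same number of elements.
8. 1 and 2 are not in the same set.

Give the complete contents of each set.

H = {1, 4, 5}; P = {3}; U = {2}; Y = {6}

From (3): 4 ∈ H.
From (4): 3 ∈ P.
From (5): 1 ∈ H.
(1): 6 ∉ H.
(2): P already has 1, so the rest are out.
(6) (exactly one): 2 ∈ U.
Suppose 5 ∉ H: no assignment then satisfies all the clues, so 5 ∈ H.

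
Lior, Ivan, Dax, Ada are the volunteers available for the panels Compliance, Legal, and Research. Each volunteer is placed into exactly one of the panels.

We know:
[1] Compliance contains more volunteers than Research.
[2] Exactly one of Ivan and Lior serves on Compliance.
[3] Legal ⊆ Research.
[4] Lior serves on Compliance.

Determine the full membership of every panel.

Compliance = {Ada, Dax, Lior}; Legal = {}; Research = {Ivan}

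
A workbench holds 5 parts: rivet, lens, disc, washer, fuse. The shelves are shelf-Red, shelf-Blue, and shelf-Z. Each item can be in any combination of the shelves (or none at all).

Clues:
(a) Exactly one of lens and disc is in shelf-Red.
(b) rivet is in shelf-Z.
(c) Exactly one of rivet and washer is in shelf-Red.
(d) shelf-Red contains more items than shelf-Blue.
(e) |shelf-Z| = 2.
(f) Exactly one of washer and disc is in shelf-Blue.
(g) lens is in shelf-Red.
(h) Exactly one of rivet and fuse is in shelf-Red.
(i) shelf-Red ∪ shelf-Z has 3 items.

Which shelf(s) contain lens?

lens: shelf-Red

From (b): rivet ∈ shelf-Z.
From (g): lens ∈ shelf-Red.
(a) (exactly one): disc ∉ shelf-Red.
Suppose lens ∈ shelf-Blue: no assignment then satisfies all the clues, so lens ∉ shelf-Blue.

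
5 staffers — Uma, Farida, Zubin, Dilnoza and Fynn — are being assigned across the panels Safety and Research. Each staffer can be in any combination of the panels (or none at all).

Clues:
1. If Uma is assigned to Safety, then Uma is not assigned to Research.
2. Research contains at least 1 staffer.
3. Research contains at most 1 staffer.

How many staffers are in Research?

1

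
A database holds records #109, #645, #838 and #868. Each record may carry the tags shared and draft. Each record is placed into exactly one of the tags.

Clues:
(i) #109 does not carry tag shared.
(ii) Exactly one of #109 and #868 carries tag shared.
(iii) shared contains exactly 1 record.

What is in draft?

From (i): #109 ∉ shared.
(ii) (exactly one): #868 ∈ shared.
(iii): shared already has 1, so the rest are out.
Only one tag left: #109 ∈ draft.
Only one tag left: #645 ∈ draft.
Only one tag left: #838 ∈ draft.

draft = {#109, #645, #838}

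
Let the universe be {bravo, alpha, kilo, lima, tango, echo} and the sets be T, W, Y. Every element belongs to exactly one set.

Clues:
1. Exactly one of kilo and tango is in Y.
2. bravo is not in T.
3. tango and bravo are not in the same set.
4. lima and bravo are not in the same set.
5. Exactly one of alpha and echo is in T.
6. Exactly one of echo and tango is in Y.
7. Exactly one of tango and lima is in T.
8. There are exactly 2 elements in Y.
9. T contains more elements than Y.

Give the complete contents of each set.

T = {echo, kilo, lima}; W = {bravo}; Y = {alpha, tango}

From (2): bravo ∉ T.
Suppose bravo ∉ W: no assignment then satisfies all the clues, so bravo ∈ W.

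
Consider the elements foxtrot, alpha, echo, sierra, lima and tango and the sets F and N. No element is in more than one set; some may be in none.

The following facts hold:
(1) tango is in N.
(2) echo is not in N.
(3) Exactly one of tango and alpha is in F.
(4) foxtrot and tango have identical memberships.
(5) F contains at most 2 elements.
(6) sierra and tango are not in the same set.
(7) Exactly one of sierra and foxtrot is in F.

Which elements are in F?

F = {alpha, sierra}

From (1): tango ∈ N.
From (2): echo ∉ N.
(3) (exactly one): alpha ∈ F.
(4): foxtrot matches tango: foxtrot ∉ F.
(4): foxtrot matches tango: foxtrot ∈ N.
(6): sierra ∉ N.
(7) (exactly one): sierra ∈ F.
(5): F already has 2, so the rest are out.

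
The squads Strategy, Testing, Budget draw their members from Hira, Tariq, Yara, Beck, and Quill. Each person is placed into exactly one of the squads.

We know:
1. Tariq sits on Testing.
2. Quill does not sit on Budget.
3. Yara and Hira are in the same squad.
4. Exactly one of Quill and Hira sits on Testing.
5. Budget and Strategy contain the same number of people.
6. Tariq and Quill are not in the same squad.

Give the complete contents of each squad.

Strategy = {Quill}; Testing = {Hira, Tariq, Yara}; Budget = {Beck}

From (1): Tariq ∈ Testing.
From (2): Quill ∉ Budget.
(6): Quill ∉ Testing.
Only one squad left: Quill ∈ Strategy.
(4) (exactly one): Hira ∈ Testing.
(3): Yara matches Hira: Yara ∉ Strategy.
(3): Yara matches Hira: Yara ∈ Testing.
Suppose Beck ∈ Strategy: no assignment then satisfies all the clues, so Beck ∉ Strategy.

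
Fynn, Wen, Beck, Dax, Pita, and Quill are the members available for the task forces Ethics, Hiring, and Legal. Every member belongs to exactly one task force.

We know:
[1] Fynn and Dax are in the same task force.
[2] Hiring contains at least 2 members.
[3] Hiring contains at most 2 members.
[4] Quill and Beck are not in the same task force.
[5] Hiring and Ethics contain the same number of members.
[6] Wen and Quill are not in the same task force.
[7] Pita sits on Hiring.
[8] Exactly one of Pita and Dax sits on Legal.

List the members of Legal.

Legal = {Dax, Fynn}

From (7): Pita ∈ Hiring.
(8) (exactly one): Dax ∈ Legal.
(1): Fynn matches Dax: Fynn ∉ Ethics.
(1): Fynn matches Dax: Fynn ∉ Hiring.
(1): Fynn matches Dax: Fynn ∈ Legal.
Suppose Wen ∈ Legal: no assignment then satisfies all the clues, so Wen ∉ Legal.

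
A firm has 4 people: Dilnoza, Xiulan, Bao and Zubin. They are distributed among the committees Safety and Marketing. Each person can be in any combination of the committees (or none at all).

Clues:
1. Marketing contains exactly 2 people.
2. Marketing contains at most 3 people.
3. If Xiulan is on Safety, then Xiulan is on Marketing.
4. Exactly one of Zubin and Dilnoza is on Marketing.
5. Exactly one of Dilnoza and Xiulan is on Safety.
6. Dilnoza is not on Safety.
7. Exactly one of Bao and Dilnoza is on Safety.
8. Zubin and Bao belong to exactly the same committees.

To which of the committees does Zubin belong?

From (6): Dilnoza ∉ Safety.
(5) (exactly one): Xiulan ∈ Safety.
(7) (exactly one): Bao ∈ Safety.
(8): Zubin matches Bao: Zubin ∈ Safety.
(3): Xiulan ∈ Marketing.
Suppose Zubin ∈ Marketing: no assignment then satisfies all the clues, so Zubin ∉ Marketing.

Zubin: Safety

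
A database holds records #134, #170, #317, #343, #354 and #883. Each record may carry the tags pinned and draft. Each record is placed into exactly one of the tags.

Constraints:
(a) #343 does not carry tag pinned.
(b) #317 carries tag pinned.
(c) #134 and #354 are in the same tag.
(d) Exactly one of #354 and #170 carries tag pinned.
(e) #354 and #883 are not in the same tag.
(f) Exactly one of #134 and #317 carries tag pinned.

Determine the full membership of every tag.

pinned = {#170, #317, #883}; draft = {#134, #343, #354}

From (a): #343 ∉ pinned.
From (b): #317 ∈ pinned.
(f) (exactly one): #134 ∉ pinned.
Only one tag left: #134 ∈ draft.
Only one tag left: #343 ∈ draft.
(c): #354 matches #134: #354 ∉ pinned.
(c): #354 matches #134: #354 ∈ draft.
(d) (exactly one): #170 ∈ pinned.
(e): #883 ∉ draft.
Only one tag left: #883 ∈ pinned.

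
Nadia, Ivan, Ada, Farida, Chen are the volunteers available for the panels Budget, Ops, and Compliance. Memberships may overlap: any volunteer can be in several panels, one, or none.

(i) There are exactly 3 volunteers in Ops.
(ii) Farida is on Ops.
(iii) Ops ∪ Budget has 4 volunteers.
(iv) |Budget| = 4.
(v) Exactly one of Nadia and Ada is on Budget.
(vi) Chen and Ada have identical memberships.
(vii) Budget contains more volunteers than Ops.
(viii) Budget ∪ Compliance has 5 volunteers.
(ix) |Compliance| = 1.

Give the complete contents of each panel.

Budget = {Ada, Chen, Farida, Ivan}; Ops = {Ada, Chen, Farida}; Compliance = {Nadia}

From (ii): Farida ∈ Ops.
Suppose Nadia ∈ Budget: no assignment then satisfies all the clues, so Nadia ∉ Budget.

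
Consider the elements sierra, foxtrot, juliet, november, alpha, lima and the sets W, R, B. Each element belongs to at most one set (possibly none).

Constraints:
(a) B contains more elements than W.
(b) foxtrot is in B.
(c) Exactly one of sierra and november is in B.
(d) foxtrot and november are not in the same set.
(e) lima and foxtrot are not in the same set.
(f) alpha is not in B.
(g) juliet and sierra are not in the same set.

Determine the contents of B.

From (b): foxtrot ∈ B.
From (f): alpha ∉ B.
(d): november ∉ B.
(e): lima ∉ B.
(c) (exactly one): sierra ∈ B.
(g): juliet ∉ B.

B = {foxtrot, sierra}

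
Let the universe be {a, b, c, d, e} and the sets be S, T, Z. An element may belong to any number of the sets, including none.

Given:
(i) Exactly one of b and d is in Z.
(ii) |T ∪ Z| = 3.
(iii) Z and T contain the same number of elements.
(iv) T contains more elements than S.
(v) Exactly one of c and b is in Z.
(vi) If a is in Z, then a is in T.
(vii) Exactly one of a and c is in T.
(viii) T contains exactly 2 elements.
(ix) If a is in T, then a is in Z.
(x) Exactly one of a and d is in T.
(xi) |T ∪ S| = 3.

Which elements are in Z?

Z = {a, b}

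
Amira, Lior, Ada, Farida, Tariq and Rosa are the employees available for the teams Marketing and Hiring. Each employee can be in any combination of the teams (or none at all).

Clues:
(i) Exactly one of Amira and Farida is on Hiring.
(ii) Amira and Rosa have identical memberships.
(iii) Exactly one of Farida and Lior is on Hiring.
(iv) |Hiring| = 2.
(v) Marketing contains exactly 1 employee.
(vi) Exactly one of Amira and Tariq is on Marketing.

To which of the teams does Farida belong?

Farida: Hiring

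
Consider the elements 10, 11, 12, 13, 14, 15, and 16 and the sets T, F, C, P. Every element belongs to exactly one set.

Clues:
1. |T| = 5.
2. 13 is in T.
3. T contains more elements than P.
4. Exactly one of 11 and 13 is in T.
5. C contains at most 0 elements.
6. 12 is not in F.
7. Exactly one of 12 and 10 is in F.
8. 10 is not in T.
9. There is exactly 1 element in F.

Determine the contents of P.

P = {11}

From (2): 13 ∈ T.
From (6): 12 ∉ F.
From (8): 10 ∉ T.
(4) (exactly one): 11 ∉ T.
(5): C already has 0, so the rest are out.
(7) (exactly one): 10 ∈ F.
(9): F already has 1, so the rest are out.
Only one set left: 11 ∈ P.
(1): only 5 candidates remain for T, so all are in.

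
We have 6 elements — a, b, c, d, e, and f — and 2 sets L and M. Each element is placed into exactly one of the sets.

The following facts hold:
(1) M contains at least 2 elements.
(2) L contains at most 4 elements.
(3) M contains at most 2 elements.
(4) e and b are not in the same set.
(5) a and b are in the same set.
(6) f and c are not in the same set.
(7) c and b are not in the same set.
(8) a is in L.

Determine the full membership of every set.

L = {a, b, d, f}; M = {c, e}

From (8): a ∈ L.
(5): b matches a: b ∈ L.
(7): c ∉ L.
Only one set left: c ∈ M.
(4): e ∉ L.
(6): f ∉ M.
Only one set left: e ∈ M.
Only one set left: f ∈ L.
(3): M already has 2, so the rest are out.
Only one set left: d ∈ L.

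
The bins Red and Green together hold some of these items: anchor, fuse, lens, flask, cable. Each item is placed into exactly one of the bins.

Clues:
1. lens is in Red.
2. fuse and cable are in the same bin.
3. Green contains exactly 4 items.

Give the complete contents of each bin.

From (1): lens ∈ Red.
(3): only 4 candidates remain for Green, so all are in.

Red = {lens}; Green = {anchor, cable, flask, fuse}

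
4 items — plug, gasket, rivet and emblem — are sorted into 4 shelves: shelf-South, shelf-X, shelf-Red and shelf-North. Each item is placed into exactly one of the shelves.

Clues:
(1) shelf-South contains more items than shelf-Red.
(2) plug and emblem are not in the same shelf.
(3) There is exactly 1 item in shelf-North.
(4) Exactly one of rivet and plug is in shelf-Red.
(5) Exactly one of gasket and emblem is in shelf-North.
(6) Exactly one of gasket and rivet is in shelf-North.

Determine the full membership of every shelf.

shelf-South = {emblem, rivet}; shelf-X = {}; shelf-Red = {plug}; shelf-North = {gasket}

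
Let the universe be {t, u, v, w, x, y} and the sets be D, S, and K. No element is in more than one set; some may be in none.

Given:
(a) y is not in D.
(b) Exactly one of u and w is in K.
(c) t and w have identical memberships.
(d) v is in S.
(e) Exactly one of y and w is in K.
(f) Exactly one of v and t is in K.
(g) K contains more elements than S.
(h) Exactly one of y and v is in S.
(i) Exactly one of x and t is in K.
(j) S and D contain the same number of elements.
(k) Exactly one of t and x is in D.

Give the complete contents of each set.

D = {x}; S = {v}; K = {t, w}

From (a): y ∉ D.
From (d): v ∈ S.
(f) (exactly one): t ∈ K.
(h) (exactly one): y ∉ S.
(i) (exactly one): x ∉ K.
(k) (exactly one): x ∈ D.
(c): w matches t: w ∉ D.
(c): w matches t: w ∉ S.
(c): w matches t: w ∈ K.
(e) (exactly one): y ∉ K.
(b) (exactly one): u ∉ K.
Suppose u ∈ D: no assignment then satisfies all the clues, so u ∉ D.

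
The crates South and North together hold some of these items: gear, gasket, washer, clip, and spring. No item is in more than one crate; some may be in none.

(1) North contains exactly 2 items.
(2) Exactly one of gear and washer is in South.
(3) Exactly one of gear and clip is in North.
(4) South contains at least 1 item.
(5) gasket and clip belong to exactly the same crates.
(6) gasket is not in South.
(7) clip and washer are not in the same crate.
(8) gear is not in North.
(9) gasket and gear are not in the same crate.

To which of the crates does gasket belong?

From (6): gasket ∉ South.
From (8): gear ∉ North.
(3) (exactly one): clip ∈ North.
(5): gasket matches clip: gasket ∈ North.
(7): washer ∉ North.
(1): North already has 2, so the rest are out.

gasket: North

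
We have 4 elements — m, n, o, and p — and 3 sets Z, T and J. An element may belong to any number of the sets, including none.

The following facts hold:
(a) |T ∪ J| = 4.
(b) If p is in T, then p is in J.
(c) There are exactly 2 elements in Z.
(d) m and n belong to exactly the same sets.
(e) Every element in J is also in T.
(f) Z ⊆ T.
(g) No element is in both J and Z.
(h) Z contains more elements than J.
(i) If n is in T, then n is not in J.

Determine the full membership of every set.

Z = {m, n}; T = {m, n, o, p}; J = {p}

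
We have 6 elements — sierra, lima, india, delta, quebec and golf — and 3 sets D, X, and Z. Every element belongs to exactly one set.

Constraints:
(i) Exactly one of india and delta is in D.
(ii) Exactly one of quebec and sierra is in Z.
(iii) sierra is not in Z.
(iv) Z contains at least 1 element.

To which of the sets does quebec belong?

From (iii): sierra ∉ Z.
(ii) (exactly one): quebec ∈ Z.

quebec: Z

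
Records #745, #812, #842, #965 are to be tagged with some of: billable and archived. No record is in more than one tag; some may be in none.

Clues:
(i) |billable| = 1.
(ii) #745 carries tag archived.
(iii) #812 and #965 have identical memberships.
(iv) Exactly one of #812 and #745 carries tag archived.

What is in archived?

archived = {#745}

From (ii): #745 ∈ archived.
(iv) (exactly one): #812 ∉ archived.
(iii): #965 matches #812: #965 ∉ archived.
Suppose #842 ∈ archived: no assignment then satisfies all the clues, so #842 ∉ archived.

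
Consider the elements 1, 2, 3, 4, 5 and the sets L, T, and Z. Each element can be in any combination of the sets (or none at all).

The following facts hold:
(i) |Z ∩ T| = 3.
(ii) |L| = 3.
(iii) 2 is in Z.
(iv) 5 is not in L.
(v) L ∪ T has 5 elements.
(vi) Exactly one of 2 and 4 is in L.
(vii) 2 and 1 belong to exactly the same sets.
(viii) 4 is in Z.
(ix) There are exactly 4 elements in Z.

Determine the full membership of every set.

L = {1, 2, 3}; T = {1, 2, 4, 5}; Z = {1, 2, 3, 4}

From (iii): 2 ∈ Z.
From (iv): 5 ∉ L.
From (viii): 4 ∈ Z.
(vii): 1 matches 2: 1 ∈ Z.
Suppose 1 ∉ L: no assignment then satisfies all the clues, so 1 ∈ L.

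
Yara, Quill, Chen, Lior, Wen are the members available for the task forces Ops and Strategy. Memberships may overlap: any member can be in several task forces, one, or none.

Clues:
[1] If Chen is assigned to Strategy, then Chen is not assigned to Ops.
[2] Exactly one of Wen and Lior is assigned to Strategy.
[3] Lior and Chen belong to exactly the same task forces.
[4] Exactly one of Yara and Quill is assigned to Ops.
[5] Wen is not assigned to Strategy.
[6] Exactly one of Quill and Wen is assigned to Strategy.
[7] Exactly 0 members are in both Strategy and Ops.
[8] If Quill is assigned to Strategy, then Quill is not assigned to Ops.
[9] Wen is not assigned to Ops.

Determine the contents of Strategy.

Strategy = {Chen, Lior, Quill}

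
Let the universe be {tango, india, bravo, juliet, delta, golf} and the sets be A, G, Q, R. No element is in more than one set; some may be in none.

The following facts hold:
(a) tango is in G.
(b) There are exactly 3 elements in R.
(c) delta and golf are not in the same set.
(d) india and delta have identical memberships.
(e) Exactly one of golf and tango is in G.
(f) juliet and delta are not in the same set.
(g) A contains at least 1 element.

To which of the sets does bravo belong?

bravo: R

From (a): tango ∈ G.
(e) (exactly one): golf ∉ G.
Suppose bravo ∈ A: no assignment then satisfies all the clues, so bravo ∉ A.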